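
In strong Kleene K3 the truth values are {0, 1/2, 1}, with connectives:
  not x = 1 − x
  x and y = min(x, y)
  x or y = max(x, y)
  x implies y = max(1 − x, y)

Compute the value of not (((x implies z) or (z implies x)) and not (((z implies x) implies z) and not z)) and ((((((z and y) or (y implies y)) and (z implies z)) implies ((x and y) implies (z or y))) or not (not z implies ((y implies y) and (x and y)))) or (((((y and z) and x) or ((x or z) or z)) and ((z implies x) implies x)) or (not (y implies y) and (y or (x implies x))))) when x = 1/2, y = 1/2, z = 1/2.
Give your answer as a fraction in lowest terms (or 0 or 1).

1/2

x implies z = 1/2 implies 1/2 = 1/2
z implies x = 1/2 implies 1/2 = 1/2
(x implies z) or (z implies x) = 1/2 or 1/2 = 1/2
z implies x = 1/2 implies 1/2 = 1/2
(z implies x) implies z = 1/2 implies 1/2 = 1/2
not z = not 1/2 = 1/2
((z implies x) implies z) and not z = 1/2 and 1/2 = 1/2
not (((z implies x) implies z) and not z) = not 1/2 = 1/2
((x implies z) or (z implies x)) and not (((z implies x) implies z) and not z) = 1/2 and 1/2 = 1/2
not (((x implies z) or (z implies x)) and not (((z implies x) implies z) and not z)) = not 1/2 = 1/2
z and y = 1/2 and 1/2 = 1/2
y implies y = 1/2 implies 1/2 = 1/2
(z and y) or (y implies y) = 1/2 or 1/2 = 1/2
z implies z = 1/2 implies 1/2 = 1/2
((z and y) or (y implies y)) and (z implies z) = 1/2 and 1/2 = 1/2
x and y = 1/2 and 1/2 = 1/2
z or y = 1/2 or 1/2 = 1/2
(x and y) implies (z or y) = 1/2 implies 1/2 = 1/2
(((z and y) or (y implies y)) and (z implies z)) implies ((x and y) implies (z or y)) = 1/2 implies 1/2 = 1/2
not z = not 1/2 = 1/2
y implies y = 1/2 implies 1/2 = 1/2
x and y = 1/2 and 1/2 = 1/2
(y implies y) and (x and y) = 1/2 and 1/2 = 1/2
not z implies ((y implies y) and (x and y)) = 1/2 implies 1/2 = 1/2
not (not z implies ((y implies y) and (x and y))) = not 1/2 = 1/2
((((z and y) or (y implies y)) and (z implies z)) implies ((x and y) implies (z or y))) or not (not z implies ((y implies y) and (x and y))) = 1/2 or 1/2 = 1/2
y and z = 1/2 and 1/2 = 1/2
(y and z) and x = 1/2 and 1/2 = 1/2
x or z = 1/2 or 1/2 = 1/2
(x or z) or z = 1/2 or 1/2 = 1/2
((y and z) and x) or ((x or z) or z) = 1/2 or 1/2 = 1/2
z implies x = 1/2 implies 1/2 = 1/2
(z implies x) implies x = 1/2 implies 1/2 = 1/2
(((y and z) and x) or ((x or z) or z)) and ((z implies x) implies x) = 1/2 and 1/2 = 1/2
y implies y = 1/2 implies 1/2 = 1/2
not (y implies y) = not 1/2 = 1/2
x implies x = 1/2 implies 1/2 = 1/2
y or (x implies x) = 1/2 or 1/2 = 1/2
not (y implies y) and (y or (x implies x)) = 1/2 and 1/2 = 1/2
((((y and z) and x) or ((x or z) or z)) and ((z implies x) implies x)) or (not (y implies y) and (y or (x implies x))) = 1/2 or 1/2 = 1/2
(((((z and y) or (y implies y)) and (z implies z)) implies ((x and y) implies (z or y))) or not (not z implies ((y implies y) and (x and y)))) or (((((y and z) and x) or ((x or z) or z)) and ((z implies x) implies x)) or (not (y implies y) and (y or (x implies x)))) = 1/2 or 1/2 = 1/2
not (((x implies z) or (z implies x)) and not (((z implies x) implies z) and not z)) and ((((((z and y) or (y implies y)) and (z implies z)) implies ((x and y) implies (z or y))) or not (not z implies ((y implies y) and (x and y)))) or (((((y and z) and x) or ((x or z) or z)) and ((z implies x) implies x)) or (not (y implies y) and (y or (x implies x))))) = 1/2 and 1/2 = 1/2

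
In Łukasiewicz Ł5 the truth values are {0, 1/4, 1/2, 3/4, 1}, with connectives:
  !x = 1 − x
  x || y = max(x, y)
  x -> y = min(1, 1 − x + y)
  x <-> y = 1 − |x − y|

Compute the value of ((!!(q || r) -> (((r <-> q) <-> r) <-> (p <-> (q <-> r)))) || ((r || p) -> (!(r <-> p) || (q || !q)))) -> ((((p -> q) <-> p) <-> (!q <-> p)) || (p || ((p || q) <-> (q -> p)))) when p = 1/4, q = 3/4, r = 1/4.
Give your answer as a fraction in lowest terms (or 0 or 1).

q || r = 3/4 || 1/4 = 3/4
!(q || r) = !3/4 = 1/4
!!(q || r) = !1/4 = 3/4
r <-> q = 1/4 <-> 3/4 = 1/2
(r <-> q) <-> r = 1/2 <-> 1/4 = 3/4
q <-> r = 3/4 <-> 1/4 = 1/2
p <-> (q <-> r) = 1/4 <-> 1/2 = 3/4
((r <-> q) <-> r) <-> (p <-> (q <-> r)) = 3/4 <-> 3/4 = 1
!!(q || r) -> (((r <-> q) <-> r) <-> (p <-> (q <-> r))) = 3/4 -> 1 = 1
r || p = 1/4 || 1/4 = 1/4
r <-> p = 1/4 <-> 1/4 = 1
!(r <-> p) = !1 = 0
!q = !3/4 = 1/4
q || !q = 3/4 || 1/4 = 3/4
!(r <-> p) || (q || !q) = 0 || 3/4 = 3/4
(r || p) -> (!(r <-> p) || (q || !q)) = 1/4 -> 3/4 = 1
(!!(q || r) -> (((r <-> q) <-> r) <-> (p <-> (q <-> r)))) || ((r || p) -> (!(r <-> p) || (q || !q))) = 1 || 1 = 1
p -> q = 1/4 -> 3/4 = 1
(p -> q) <-> p = 1 <-> 1/4 = 1/4
!q = !3/4 = 1/4
!q <-> p = 1/4 <-> 1/4 = 1
((p -> q) <-> p) <-> (!q <-> p) = 1/4 <-> 1 = 1/4
p || q = 1/4 || 3/4 = 3/4
q -> p = 3/4 -> 1/4 = 1/2
(p || q) <-> (q -> p) = 3/4 <-> 1/2 = 3/4
p || ((p || q) <-> (q -> p)) = 1/4 || 3/4 = 3/4
(((p -> q) <-> p) <-> (!q <-> p)) || (p || ((p || q) <-> (q -> p))) = 1/4 || 3/4 = 3/4
((!!(q || r) -> (((r <-> q) <-> r) <-> (p <-> (q <-> r)))) || ((r || p) -> (!(r <-> p) || (q || !q)))) -> ((((p -> q) <-> p) <-> (!q <-> p)) || (p || ((p || q) <-> (q -> p)))) = 1 -> 3/4 = 3/4

3/4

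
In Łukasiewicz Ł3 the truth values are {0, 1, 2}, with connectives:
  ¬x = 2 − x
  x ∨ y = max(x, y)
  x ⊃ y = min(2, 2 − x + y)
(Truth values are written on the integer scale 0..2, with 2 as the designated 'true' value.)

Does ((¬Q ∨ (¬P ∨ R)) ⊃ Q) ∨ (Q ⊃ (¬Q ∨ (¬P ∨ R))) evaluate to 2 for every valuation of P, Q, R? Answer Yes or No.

Yes

At P = 1, Q = 2, R = 0, for instance:
¬Q = ¬2 = 0
¬P = ¬1 = 1
¬P ∨ R = 1 ∨ 0 = 1
¬Q ∨ (¬P ∨ R) = 0 ∨ 1 = 1
(¬Q ∨ (¬P ∨ R)) ⊃ Q = 1 ⊃ 2 = 2
Q ⊃ (¬Q ∨ (¬P ∨ R)) = 2 ⊃ 1 = 1
((¬Q ∨ (¬P ∨ R)) ⊃ Q) ∨ (Q ⊃ (¬Q ∨ (¬P ∨ R))) = 2 ∨ 1 = 2
and checking the remaining 26 assignments likewise gives ≥ 2 in every case.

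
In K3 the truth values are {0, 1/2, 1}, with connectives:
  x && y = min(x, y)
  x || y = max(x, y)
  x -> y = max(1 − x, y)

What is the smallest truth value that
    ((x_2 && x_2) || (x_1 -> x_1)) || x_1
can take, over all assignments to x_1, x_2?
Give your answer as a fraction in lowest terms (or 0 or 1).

Take x_1 = 1/2, x_2 = 0:
x_2 && x_2 = 0 && 0 = 0
x_1 -> x_1 = 1/2 -> 1/2 = 1/2
(x_2 && x_2) || (x_1 -> x_1) = 0 || 1/2 = 1/2
((x_2 && x_2) || (x_1 -> x_1)) || x_1 = 1/2 || 1/2 = 1/2
No assignment yields a value below 1/2, so this is the minimum.

1/2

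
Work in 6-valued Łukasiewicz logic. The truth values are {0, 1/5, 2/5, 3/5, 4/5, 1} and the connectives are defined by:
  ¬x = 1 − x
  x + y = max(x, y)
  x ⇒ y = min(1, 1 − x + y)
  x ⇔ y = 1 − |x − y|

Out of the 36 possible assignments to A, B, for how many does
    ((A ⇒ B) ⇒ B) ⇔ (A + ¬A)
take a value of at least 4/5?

27

value 1: 18 assignments (counts)
value 4/5: 9 assignments (counts)
value 3/5: 4 assignments
value 2/5: 3 assignments
value 1/5: 1 assignment
value 0: 1 assignment
So 27 of the 36 assignments meet the threshold.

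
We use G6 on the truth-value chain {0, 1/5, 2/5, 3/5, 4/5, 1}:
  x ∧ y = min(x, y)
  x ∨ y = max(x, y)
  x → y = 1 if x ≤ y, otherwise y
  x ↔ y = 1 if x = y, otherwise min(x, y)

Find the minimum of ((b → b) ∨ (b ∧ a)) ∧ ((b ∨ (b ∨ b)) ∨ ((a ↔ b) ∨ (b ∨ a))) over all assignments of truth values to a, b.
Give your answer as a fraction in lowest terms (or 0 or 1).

Take a = 0, b = 1/5:
b → b = 1/5 → 1/5 = 1
b ∧ a = 1/5 ∧ 0 = 0
(b → b) ∨ (b ∧ a) = 1 ∨ 0 = 1
b ∨ b = 1/5 ∨ 1/5 = 1/5
b ∨ (b ∨ b) = 1/5 ∨ 1/5 = 1/5
a ↔ b = 0 ↔ 1/5 = 0
b ∨ a = 1/5 ∨ 0 = 1/5
(a ↔ b) ∨ (b ∨ a) = 0 ∨ 1/5 = 1/5
(b ∨ (b ∨ b)) ∨ ((a ↔ b) ∨ (b ∨ a)) = 1/5 ∨ 1/5 = 1/5
((b → b) ∨ (b ∧ a)) ∧ ((b ∨ (b ∨ b)) ∨ ((a ↔ b) ∨ (b ∨ a))) = 1 ∧ 1/5 = 1/5
No assignment yields a value below 1/5, so this is the minimum.

1/5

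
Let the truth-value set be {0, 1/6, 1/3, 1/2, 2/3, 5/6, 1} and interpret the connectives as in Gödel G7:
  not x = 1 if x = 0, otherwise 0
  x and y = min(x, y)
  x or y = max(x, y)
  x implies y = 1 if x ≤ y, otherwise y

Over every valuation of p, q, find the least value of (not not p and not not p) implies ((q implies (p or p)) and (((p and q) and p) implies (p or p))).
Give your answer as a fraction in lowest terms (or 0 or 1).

Take p = 1/6, q = 1/3:
not p = not 1/6 = 0
not not p = not 0 = 1
not p = not 1/6 = 0
not not p = not 0 = 1
not not p and not not p = 1 and 1 = 1
p or p = 1/6 or 1/6 = 1/6
q implies (p or p) = 1/3 implies 1/6 = 1/6
p and q = 1/6 and 1/3 = 1/6
(p and q) and p = 1/6 and 1/6 = 1/6
p or p = 1/6 or 1/6 = 1/6
((p and q) and p) implies (p or p) = 1/6 implies 1/6 = 1
(q implies (p or p)) and (((p and q) and p) implies (p or p)) = 1/6 and 1 = 1/6
(not not p and not not p) implies ((q implies (p or p)) and (((p and q) and p) implies (p or p))) = 1 implies 1/6 = 1/6
No assignment yields a value below 1/6, so this is the minimum.

1/6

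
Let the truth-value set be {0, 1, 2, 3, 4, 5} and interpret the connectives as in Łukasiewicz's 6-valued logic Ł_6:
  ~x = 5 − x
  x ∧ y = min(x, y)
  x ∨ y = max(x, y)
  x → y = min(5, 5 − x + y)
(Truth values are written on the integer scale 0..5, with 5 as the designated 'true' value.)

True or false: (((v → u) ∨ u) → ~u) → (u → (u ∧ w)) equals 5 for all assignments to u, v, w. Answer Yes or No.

No

Counterexample: take u = 1, v = 2, w = 0.
v → u = 2 → 1 = 4
(v → u) ∨ u = 4 ∨ 1 = 4
~u = ~1 = 4
((v → u) ∨ u) → ~u = 4 → 4 = 5
u ∧ w = 1 ∧ 0 = 0
u → (u ∧ w) = 1 → 0 = 4
(((v → u) ∨ u) → ~u) → (u → (u ∧ w)) = 5 → 4 = 4
This gives 4 ≠ 5.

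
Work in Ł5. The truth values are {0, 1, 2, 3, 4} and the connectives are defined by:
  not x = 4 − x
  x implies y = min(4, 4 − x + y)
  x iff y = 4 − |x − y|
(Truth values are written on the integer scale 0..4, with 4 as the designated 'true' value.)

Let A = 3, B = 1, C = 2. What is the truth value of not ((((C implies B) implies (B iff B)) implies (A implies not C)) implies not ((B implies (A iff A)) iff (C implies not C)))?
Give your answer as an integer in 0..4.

3

C implies B = 2 implies 1 = 3
B iff B = 1 iff 1 = 4
(C implies B) implies (B iff B) = 3 implies 4 = 4
not C = not 2 = 2
A implies not C = 3 implies 2 = 3
((C implies B) implies (B iff B)) implies (A implies not C) = 4 implies 3 = 3
A iff A = 3 iff 3 = 4
B implies (A iff A) = 1 implies 4 = 4
not C = not 2 = 2
C implies not C = 2 implies 2 = 4
(B implies (A iff A)) iff (C implies not C) = 4 iff 4 = 4
not ((B implies (A iff A)) iff (C implies not C)) = not 4 = 0
(((C implies B) implies (B iff B)) implies (A implies not C)) implies not ((B implies (A iff A)) iff (C implies not C)) = 3 implies 0 = 1
not ((((C implies B) implies (B iff B)) implies (A implies not C)) implies not ((B implies (A iff A)) iff (C implies not C))) = not 1 = 3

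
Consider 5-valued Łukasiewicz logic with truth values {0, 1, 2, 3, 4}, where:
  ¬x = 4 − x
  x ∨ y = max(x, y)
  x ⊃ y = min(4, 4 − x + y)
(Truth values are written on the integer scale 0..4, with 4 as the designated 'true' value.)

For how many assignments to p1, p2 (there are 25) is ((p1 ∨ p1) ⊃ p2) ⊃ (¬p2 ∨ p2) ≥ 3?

22

value 4: 15 assignments (counts)
value 3: 7 assignments (counts)
value 2: 3 assignments
So 22 of the 25 assignments meet the threshold.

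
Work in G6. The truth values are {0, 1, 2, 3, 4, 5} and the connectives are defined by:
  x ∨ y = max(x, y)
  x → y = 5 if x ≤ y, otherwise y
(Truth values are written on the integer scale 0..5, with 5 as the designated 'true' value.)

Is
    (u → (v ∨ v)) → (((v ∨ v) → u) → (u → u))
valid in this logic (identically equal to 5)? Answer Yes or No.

Yes

At u = 1, v = 5, for instance:
v ∨ v = 5 ∨ 5 = 5
u → (v ∨ v) = 1 → 5 = 5
(v ∨ v) → u = 5 → 1 = 1
u → u = 1 → 1 = 5
((v ∨ v) → u) → (u → u) = 1 → 5 = 5
(u → (v ∨ v)) → (((v ∨ v) → u) → (u → u)) = 5 → 5 = 5
and checking the remaining 35 assignments likewise gives ≥ 5 in every case.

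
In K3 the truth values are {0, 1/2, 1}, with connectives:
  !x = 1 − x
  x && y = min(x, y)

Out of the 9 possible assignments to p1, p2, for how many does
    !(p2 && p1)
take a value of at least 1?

p1 = 0, p2 = 0 ↦ 1  ≥
p1 = 0, p2 = 1/2 ↦ 1  ≥
p1 = 0, p2 = 1 ↦ 1  ≥
p1 = 1/2, p2 = 0 ↦ 1  ≥
p1 = 1/2, p2 = 1/2 ↦ 1/2  <
p1 = 1/2, p2 = 1 ↦ 1/2  <
p1 = 1, p2 = 0 ↦ 1  ≥
p1 = 1, p2 = 1/2 ↦ 1/2  <
p1 = 1, p2 = 1 ↦ 0  <
So 5 of the 9 assignments meet the threshold.

5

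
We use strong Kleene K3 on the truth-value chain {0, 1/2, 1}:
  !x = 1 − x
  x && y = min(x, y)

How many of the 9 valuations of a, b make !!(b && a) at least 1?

a = 0, b = 0 ↦ 0  <
a = 0, b = 1/2 ↦ 0  <
a = 0, b = 1 ↦ 0  <
a = 1/2, b = 0 ↦ 0  <
a = 1/2, b = 1/2 ↦ 1/2  <
a = 1/2, b = 1 ↦ 1/2  <
a = 1, b = 0 ↦ 0  <
a = 1, b = 1/2 ↦ 1/2  <
a = 1, b = 1 ↦ 1  ≥
So 1 of the 9 assignments meets the threshold.

1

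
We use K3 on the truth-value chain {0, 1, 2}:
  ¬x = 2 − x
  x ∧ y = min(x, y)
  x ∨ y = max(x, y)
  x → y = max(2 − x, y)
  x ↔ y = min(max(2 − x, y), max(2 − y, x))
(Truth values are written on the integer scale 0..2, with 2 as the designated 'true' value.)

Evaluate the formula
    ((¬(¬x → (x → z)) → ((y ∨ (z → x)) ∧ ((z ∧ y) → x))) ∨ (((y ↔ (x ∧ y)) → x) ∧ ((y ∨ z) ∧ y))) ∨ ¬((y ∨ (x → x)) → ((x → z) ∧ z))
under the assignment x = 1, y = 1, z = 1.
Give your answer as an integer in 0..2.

1

¬x = ¬1 = 1
x → z = 1 → 1 = 1
¬x → (x → z) = 1 → 1 = 1
¬(¬x → (x → z)) = ¬1 = 1
z → x = 1 → 1 = 1
y ∨ (z → x) = 1 ∨ 1 = 1
z ∧ y = 1 ∧ 1 = 1
(z ∧ y) → x = 1 → 1 = 1
(y ∨ (z → x)) ∧ ((z ∧ y) → x) = 1 ∧ 1 = 1
¬(¬x → (x → z)) → ((y ∨ (z → x)) ∧ ((z ∧ y) → x)) = 1 → 1 = 1
x ∧ y = 1 ∧ 1 = 1
y ↔ (x ∧ y) = 1 ↔ 1 = 1
(y ↔ (x ∧ y)) → x = 1 → 1 = 1
y ∨ z = 1 ∨ 1 = 1
(y ∨ z) ∧ y = 1 ∧ 1 = 1
((y ↔ (x ∧ y)) → x) ∧ ((y ∨ z) ∧ y) = 1 ∧ 1 = 1
(¬(¬x → (x → z)) → ((y ∨ (z → x)) ∧ ((z ∧ y) → x))) ∨ (((y ↔ (x ∧ y)) → x) ∧ ((y ∨ z) ∧ y)) = 1 ∨ 1 = 1
x → x = 1 → 1 = 1
y ∨ (x → x) = 1 ∨ 1 = 1
x → z = 1 → 1 = 1
(x → z) ∧ z = 1 ∧ 1 = 1
(y ∨ (x → x)) → ((x → z) ∧ z) = 1 → 1 = 1
¬((y ∨ (x → x)) → ((x → z) ∧ z)) = ¬1 = 1
((¬(¬x → (x → z)) → ((y ∨ (z → x)) ∧ ((z ∧ y) → x))) ∨ (((y ↔ (x ∧ y)) → x) ∧ ((y ∨ z) ∧ y))) ∨ ¬((y ∨ (x → x)) → ((x → z) ∧ z)) = 1 ∨ 1 = 1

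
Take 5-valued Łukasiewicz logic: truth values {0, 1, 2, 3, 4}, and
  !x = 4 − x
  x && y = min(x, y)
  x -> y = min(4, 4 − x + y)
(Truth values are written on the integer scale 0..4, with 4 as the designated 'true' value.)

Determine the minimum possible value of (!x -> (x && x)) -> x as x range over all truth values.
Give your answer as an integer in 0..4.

Take x = 2:
!x = !2 = 2
x && x = 2 && 2 = 2
!x -> (x && x) = 2 -> 2 = 4
(!x -> (x && x)) -> x = 4 -> 2 = 2
No assignment yields a value below 2, so this is the minimum.

2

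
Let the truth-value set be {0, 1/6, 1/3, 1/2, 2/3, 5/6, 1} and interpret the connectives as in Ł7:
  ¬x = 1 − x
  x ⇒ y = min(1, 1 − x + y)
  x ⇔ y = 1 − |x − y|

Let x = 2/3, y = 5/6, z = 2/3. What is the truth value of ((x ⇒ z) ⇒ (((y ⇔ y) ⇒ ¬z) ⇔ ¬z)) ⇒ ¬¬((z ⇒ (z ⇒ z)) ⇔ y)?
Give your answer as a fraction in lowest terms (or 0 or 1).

x ⇒ z = 2/3 ⇒ 2/3 = 1
y ⇔ y = 5/6 ⇔ 5/6 = 1
¬z = ¬2/3 = 1/3
(y ⇔ y) ⇒ ¬z = 1 ⇒ 1/3 = 1/3
¬z = ¬2/3 = 1/3
((y ⇔ y) ⇒ ¬z) ⇔ ¬z = 1/3 ⇔ 1/3 = 1
(x ⇒ z) ⇒ (((y ⇔ y) ⇒ ¬z) ⇔ ¬z) = 1 ⇒ 1 = 1
z ⇒ z = 2/3 ⇒ 2/3 = 1
z ⇒ (z ⇒ z) = 2/3 ⇒ 1 = 1
(z ⇒ (z ⇒ z)) ⇔ y = 1 ⇔ 5/6 = 5/6
¬((z ⇒ (z ⇒ z)) ⇔ y) = ¬5/6 = 1/6
¬¬((z ⇒ (z ⇒ z)) ⇔ y) = ¬1/6 = 5/6
((x ⇒ z) ⇒ (((y ⇔ y) ⇒ ¬z) ⇔ ¬z)) ⇒ ¬¬((z ⇒ (z ⇒ z)) ⇔ y) = 1 ⇒ 5/6 = 5/6

5/6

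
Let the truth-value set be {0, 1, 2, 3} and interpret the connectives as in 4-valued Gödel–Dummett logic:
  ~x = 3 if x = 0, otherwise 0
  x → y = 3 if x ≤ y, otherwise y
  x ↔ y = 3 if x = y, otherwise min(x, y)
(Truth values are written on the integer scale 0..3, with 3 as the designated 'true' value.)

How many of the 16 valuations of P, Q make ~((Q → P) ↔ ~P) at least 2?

15

P = 0, Q = 0 ↦ 0  <
P = 0, Q = 1 ↦ 3  ≥
P = 0, Q = 2 ↦ 3  ≥
P = 0, Q = 3 ↦ 3  ≥
P = 1, Q = 0 ↦ 3  ≥
P = 1, Q = 1 ↦ 3  ≥
P = 1, Q = 2 ↦ 3  ≥
P = 1, Q = 3 ↦ 3  ≥
P = 2, Q = 0 ↦ 3  ≥
P = 2, Q = 1 ↦ 3  ≥
P = 2, Q = 2 ↦ 3  ≥
P = 2, Q = 3 ↦ 3  ≥
P = 3, Q = 0 ↦ 3  ≥
P = 3, Q = 1 ↦ 3  ≥
P = 3, Q = 2 ↦ 3  ≥
P = 3, Q = 3 ↦ 3  ≥
So 15 of the 16 assignments meet the threshold.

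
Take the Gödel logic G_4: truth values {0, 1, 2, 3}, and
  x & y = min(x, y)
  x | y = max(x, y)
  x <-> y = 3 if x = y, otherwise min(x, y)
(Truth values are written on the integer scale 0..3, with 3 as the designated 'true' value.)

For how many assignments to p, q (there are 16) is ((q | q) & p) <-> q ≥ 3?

10

p = 0, q = 0 ↦ 3  ≥
p = 0, q = 1 ↦ 0  <
p = 0, q = 2 ↦ 0  <
p = 0, q = 3 ↦ 0  <
p = 1, q = 0 ↦ 3  ≥
p = 1, q = 1 ↦ 3  ≥
p = 1, q = 2 ↦ 1  <
p = 1, q = 3 ↦ 1  <
p = 2, q = 0 ↦ 3  ≥
p = 2, q = 1 ↦ 3  ≥
p = 2, q = 2 ↦ 3  ≥
p = 2, q = 3 ↦ 2  <
p = 3, q = 0 ↦ 3  ≥
p = 3, q = 1 ↦ 3  ≥
p = 3, q = 2 ↦ 3  ≥
p = 3, q = 3 ↦ 3  ≥
So 10 of the 16 assignments meet the threshold.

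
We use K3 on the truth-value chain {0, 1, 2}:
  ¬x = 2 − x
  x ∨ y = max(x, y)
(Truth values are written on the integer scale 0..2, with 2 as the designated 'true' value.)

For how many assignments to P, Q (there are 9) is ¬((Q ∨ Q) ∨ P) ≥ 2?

P = 0, Q = 0 ↦ 2  ≥
P = 0, Q = 1 ↦ 1  <
P = 0, Q = 2 ↦ 0  <
P = 1, Q = 0 ↦ 1  <
P = 1, Q = 1 ↦ 1  <
P = 1, Q = 2 ↦ 0  <
P = 2, Q = 0 ↦ 0  <
P = 2, Q = 1 ↦ 0  <
P = 2, Q = 2 ↦ 0  <
So 1 of the 9 assignments meets the threshold.

1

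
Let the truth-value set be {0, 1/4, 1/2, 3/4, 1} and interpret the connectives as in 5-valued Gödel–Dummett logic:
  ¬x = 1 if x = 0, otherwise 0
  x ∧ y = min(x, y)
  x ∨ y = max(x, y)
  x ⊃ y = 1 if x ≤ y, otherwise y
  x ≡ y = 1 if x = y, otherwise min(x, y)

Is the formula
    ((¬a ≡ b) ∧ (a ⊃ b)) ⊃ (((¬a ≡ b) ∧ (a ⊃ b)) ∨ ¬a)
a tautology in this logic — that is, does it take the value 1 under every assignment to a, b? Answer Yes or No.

At a = 0, b = 1/4, for instance:
¬a = ¬0 = 1
¬a ≡ b = 1 ≡ 1/4 = 1/4
a ⊃ b = 0 ⊃ 1/4 = 1
(¬a ≡ b) ∧ (a ⊃ b) = 1/4 ∧ 1 = 1/4
¬a = ¬0 = 1
((¬a ≡ b) ∧ (a ⊃ b)) ∨ ¬a = 1/4 ∨ 1 = 1
((¬a ≡ b) ∧ (a ⊃ b)) ⊃ (((¬a ≡ b) ∧ (a ⊃ b)) ∨ ¬a) = 1/4 ⊃ 1 = 1
and checking the remaining 24 assignments likewise gives ≥ 1 in every case.

Yes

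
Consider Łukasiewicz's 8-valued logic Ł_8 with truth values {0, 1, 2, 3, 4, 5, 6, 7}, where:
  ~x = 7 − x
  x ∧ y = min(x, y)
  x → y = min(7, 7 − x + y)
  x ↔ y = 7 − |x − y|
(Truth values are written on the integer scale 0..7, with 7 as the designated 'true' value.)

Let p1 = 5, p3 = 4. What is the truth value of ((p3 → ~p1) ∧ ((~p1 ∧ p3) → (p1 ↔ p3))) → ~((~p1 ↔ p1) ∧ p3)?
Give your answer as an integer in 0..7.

~p1 = ~5 = 2
p3 → ~p1 = 4 → 2 = 5
~p1 = ~5 = 2
~p1 ∧ p3 = 2 ∧ 4 = 2
p1 ↔ p3 = 5 ↔ 4 = 6
(~p1 ∧ p3) → (p1 ↔ p3) = 2 → 6 = 7
(p3 → ~p1) ∧ ((~p1 ∧ p3) → (p1 ↔ p3)) = 5 ∧ 7 = 5
~p1 = ~5 = 2
~p1 ↔ p1 = 2 ↔ 5 = 4
(~p1 ↔ p1) ∧ p3 = 4 ∧ 4 = 4
~((~p1 ↔ p1) ∧ p3) = ~4 = 3
((p3 → ~p1) ∧ ((~p1 ∧ p3) → (p1 ↔ p3))) → ~((~p1 ↔ p1) ∧ p3) = 5 → 3 = 5

5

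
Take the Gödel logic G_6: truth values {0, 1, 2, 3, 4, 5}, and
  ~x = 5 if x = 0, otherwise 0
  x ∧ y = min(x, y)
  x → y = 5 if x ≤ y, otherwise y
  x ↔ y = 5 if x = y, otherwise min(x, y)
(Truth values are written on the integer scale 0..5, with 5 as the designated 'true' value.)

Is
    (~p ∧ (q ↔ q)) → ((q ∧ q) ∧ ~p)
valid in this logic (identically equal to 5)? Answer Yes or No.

Counterexample: take p = 0, q = 0.
~p = ~0 = 5
q ↔ q = 0 ↔ 0 = 5
~p ∧ (q ↔ q) = 5 ∧ 5 = 5
q ∧ q = 0 ∧ 0 = 0
~p = ~0 = 5
(q ∧ q) ∧ ~p = 0 ∧ 5 = 0
(~p ∧ (q ↔ q)) → ((q ∧ q) ∧ ~p) = 5 → 0 = 0
This gives 0 ≠ 5.

No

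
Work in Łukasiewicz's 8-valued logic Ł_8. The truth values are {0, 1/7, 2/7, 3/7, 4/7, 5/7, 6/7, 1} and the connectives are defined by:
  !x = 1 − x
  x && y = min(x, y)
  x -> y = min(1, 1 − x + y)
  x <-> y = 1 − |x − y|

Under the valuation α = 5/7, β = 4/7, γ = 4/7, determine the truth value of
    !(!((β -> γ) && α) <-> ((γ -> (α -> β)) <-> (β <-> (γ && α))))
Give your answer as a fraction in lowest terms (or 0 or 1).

β -> γ = 4/7 -> 4/7 = 1
(β -> γ) && α = 1 && 5/7 = 5/7
!((β -> γ) && α) = !5/7 = 2/7
α -> β = 5/7 -> 4/7 = 6/7
γ -> (α -> β) = 4/7 -> 6/7 = 1
γ && α = 4/7 && 5/7 = 4/7
β <-> (γ && α) = 4/7 <-> 4/7 = 1
(γ -> (α -> β)) <-> (β <-> (γ && α)) = 1 <-> 1 = 1
!((β -> γ) && α) <-> ((γ -> (α -> β)) <-> (β <-> (γ && α))) = 2/7 <-> 1 = 2/7
!(!((β -> γ) && α) <-> ((γ -> (α -> β)) <-> (β <-> (γ && α)))) = !2/7 = 5/7

5/7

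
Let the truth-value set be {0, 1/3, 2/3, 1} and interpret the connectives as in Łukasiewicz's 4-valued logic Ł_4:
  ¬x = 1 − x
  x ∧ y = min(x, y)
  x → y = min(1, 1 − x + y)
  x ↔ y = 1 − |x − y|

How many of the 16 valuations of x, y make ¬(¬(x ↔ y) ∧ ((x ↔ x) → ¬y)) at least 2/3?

13

x = 0, y = 0 ↦ 1  ≥
x = 0, y = 1/3 ↦ 2/3  ≥
x = 0, y = 2/3 ↦ 2/3  ≥
x = 0, y = 1 ↦ 1  ≥
x = 1/3, y = 0 ↦ 2/3  ≥
x = 1/3, y = 1/3 ↦ 1  ≥
x = 1/3, y = 2/3 ↦ 2/3  ≥
x = 1/3, y = 1 ↦ 1  ≥
x = 2/3, y = 0 ↦ 1/3  <
x = 2/3, y = 1/3 ↦ 2/3  ≥
x = 2/3, y = 2/3 ↦ 1  ≥
x = 2/3, y = 1 ↦ 1  ≥
x = 1, y = 0 ↦ 0  <
x = 1, y = 1/3 ↦ 1/3  <
x = 1, y = 2/3 ↦ 2/3  ≥
x = 1, y = 1 ↦ 1  ≥
So 13 of the 16 assignments meet the threshold.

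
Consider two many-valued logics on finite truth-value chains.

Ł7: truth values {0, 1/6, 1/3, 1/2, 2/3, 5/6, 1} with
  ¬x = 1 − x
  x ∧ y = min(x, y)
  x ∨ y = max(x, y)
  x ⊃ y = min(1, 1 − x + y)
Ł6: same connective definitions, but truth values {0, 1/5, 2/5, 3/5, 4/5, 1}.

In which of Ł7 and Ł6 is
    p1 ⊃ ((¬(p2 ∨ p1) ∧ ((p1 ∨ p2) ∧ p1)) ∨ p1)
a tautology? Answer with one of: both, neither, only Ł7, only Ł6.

both

In Ł7: every assignment gives 1 — tautology.
In Ł6: every assignment gives 1 — tautology.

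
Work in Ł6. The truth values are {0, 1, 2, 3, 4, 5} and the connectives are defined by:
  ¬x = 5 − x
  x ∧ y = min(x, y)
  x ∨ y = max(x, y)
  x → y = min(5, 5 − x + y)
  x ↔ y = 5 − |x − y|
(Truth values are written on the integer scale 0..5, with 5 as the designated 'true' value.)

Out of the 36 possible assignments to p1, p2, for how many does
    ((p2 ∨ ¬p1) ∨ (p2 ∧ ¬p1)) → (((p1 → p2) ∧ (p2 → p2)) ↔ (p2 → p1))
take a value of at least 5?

value 5: 24 assignments (counts)
value 4: 4 assignments
value 3: 3 assignments
value 2: 2 assignments
value 1: 2 assignments
value 0: 1 assignment
So 24 of the 36 assignments meet the threshold.

24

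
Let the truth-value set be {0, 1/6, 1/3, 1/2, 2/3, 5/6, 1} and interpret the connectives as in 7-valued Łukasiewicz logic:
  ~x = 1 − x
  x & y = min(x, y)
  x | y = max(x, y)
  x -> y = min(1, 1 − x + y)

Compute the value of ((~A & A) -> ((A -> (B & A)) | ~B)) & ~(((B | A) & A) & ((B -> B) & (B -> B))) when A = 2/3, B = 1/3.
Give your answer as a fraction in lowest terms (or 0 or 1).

1/3

~A = ~2/3 = 1/3
~A & A = 1/3 & 2/3 = 1/3
B & A = 1/3 & 2/3 = 1/3
A -> (B & A) = 2/3 -> 1/3 = 2/3
~B = ~1/3 = 2/3
(A -> (B & A)) | ~B = 2/3 | 2/3 = 2/3
(~A & A) -> ((A -> (B & A)) | ~B) = 1/3 -> 2/3 = 1
B | A = 1/3 | 2/3 = 2/3
(B | A) & A = 2/3 & 2/3 = 2/3
B -> B = 1/3 -> 1/3 = 1
B -> B = 1/3 -> 1/3 = 1
(B -> B) & (B -> B) = 1 & 1 = 1
((B | A) & A) & ((B -> B) & (B -> B)) = 2/3 & 1 = 2/3
~(((B | A) & A) & ((B -> B) & (B -> B))) = ~2/3 = 1/3
((~A & A) -> ((A -> (B & A)) | ~B)) & ~(((B | A) & A) & ((B -> B) & (B -> B))) = 1 & 1/3 = 1/3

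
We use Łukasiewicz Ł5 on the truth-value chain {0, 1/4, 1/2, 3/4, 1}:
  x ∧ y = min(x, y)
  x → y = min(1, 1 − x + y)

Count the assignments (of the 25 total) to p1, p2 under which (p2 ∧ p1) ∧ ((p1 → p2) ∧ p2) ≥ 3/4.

value 1: 1 assignment (counts)
value 3/4: 3 assignments (counts)
value 1/2: 5 assignments
value 1/4: 7 assignments
value 0: 9 assignments
So 4 of the 25 assignments meet the threshold.

4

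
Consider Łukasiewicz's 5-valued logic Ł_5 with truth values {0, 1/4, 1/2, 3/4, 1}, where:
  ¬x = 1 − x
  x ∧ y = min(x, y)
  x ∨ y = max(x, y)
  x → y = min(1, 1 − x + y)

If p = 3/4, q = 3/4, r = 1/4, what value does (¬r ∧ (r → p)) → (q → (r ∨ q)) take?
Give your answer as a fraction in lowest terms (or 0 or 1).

1

¬r = ¬1/4 = 3/4
r → p = 1/4 → 3/4 = 1
¬r ∧ (r → p) = 3/4 ∧ 1 = 3/4
r ∨ q = 1/4 ∨ 3/4 = 3/4
q → (r ∨ q) = 3/4 → 3/4 = 1
(¬r ∧ (r → p)) → (q → (r ∨ q)) = 3/4 → 1 = 1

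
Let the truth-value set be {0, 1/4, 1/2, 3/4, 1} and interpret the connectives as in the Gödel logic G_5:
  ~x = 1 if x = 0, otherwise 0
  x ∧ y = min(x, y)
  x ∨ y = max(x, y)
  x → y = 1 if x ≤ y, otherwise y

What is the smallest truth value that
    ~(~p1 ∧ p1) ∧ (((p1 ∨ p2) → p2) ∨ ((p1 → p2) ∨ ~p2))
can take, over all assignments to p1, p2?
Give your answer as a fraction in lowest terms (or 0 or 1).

1/4

Take p1 = 1/2, p2 = 1/4:
~p1 = ~1/2 = 0
~p1 ∧ p1 = 0 ∧ 1/2 = 0
~(~p1 ∧ p1) = ~0 = 1
p1 ∨ p2 = 1/2 ∨ 1/4 = 1/2
(p1 ∨ p2) → p2 = 1/2 → 1/4 = 1/4
p1 → p2 = 1/2 → 1/4 = 1/4
~p2 = ~1/4 = 0
(p1 → p2) ∨ ~p2 = 1/4 ∨ 0 = 1/4
((p1 ∨ p2) → p2) ∨ ((p1 → p2) ∨ ~p2) = 1/4 ∨ 1/4 = 1/4
~(~p1 ∧ p1) ∧ (((p1 ∨ p2) → p2) ∨ ((p1 → p2) ∨ ~p2)) = 1 ∧ 1/4 = 1/4
No assignment yields a value below 1/4, so this is the minimum.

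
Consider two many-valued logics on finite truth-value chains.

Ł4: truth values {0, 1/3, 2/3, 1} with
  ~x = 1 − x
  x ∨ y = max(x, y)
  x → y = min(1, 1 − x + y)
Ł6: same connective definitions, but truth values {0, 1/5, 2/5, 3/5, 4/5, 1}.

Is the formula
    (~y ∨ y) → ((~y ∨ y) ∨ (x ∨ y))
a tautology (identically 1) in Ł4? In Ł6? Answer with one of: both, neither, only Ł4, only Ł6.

In Ł4: every assignment gives 1 — tautology.
In Ł6: every assignment gives 1 — tautology.

both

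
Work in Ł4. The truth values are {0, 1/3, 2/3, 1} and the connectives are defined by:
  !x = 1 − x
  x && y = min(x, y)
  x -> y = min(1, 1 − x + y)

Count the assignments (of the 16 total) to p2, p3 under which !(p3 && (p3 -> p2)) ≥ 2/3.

p2 = 0, p3 = 0 ↦ 1  ≥
p2 = 0, p3 = 1/3 ↦ 2/3  ≥
p2 = 0, p3 = 2/3 ↦ 2/3  ≥
p2 = 0, p3 = 1 ↦ 1  ≥
p2 = 1/3, p3 = 0 ↦ 1  ≥
p2 = 1/3, p3 = 1/3 ↦ 2/3  ≥
p2 = 1/3, p3 = 2/3 ↦ 1/3  <
p2 = 1/3, p3 = 1 ↦ 2/3  ≥
p2 = 2/3, p3 = 0 ↦ 1  ≥
p2 = 2/3, p3 = 1/3 ↦ 2/3  ≥
p2 = 2/3, p3 = 2/3 ↦ 1/3  <
p2 = 2/3, p3 = 1 ↦ 1/3  <
p2 = 1, p3 = 0 ↦ 1  ≥
p2 = 1, p3 = 1/3 ↦ 2/3  ≥
p2 = 1, p3 = 2/3 ↦ 1/3  <
p2 = 1, p3 = 1 ↦ 0  <
So 11 of the 16 assignments meet the threshold.

11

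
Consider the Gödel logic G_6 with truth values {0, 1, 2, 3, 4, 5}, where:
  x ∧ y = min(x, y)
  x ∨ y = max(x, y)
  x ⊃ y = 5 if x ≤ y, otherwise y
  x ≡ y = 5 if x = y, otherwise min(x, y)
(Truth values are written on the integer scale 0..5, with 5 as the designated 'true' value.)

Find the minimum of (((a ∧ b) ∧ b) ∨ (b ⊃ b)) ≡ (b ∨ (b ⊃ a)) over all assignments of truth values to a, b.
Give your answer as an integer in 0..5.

Take a = 0, b = 1:
a ∧ b = 0 ∧ 1 = 0
(a ∧ b) ∧ b = 0 ∧ 1 = 0
b ⊃ b = 1 ⊃ 1 = 5
((a ∧ b) ∧ b) ∨ (b ⊃ b) = 0 ∨ 5 = 5
b ⊃ a = 1 ⊃ 0 = 0
b ∨ (b ⊃ a) = 1 ∨ 0 = 1
(((a ∧ b) ∧ b) ∨ (b ⊃ b)) ≡ (b ∨ (b ⊃ a)) = 5 ≡ 1 = 1
No assignment yields a value below 1, so this is the minimum.

1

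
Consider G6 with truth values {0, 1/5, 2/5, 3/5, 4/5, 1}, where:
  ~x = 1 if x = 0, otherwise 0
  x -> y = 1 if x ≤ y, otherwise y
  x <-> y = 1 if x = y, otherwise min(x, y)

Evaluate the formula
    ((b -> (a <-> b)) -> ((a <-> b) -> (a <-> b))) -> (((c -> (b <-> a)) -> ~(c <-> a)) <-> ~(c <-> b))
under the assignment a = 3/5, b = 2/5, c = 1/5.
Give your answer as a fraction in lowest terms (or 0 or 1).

a <-> b = 3/5 <-> 2/5 = 2/5
b -> (a <-> b) = 2/5 -> 2/5 = 1
a <-> b = 3/5 <-> 2/5 = 2/5
a <-> b = 3/5 <-> 2/5 = 2/5
(a <-> b) -> (a <-> b) = 2/5 -> 2/5 = 1
(b -> (a <-> b)) -> ((a <-> b) -> (a <-> b)) = 1 -> 1 = 1
b <-> a = 2/5 <-> 3/5 = 2/5
c -> (b <-> a) = 1/5 -> 2/5 = 1
c <-> a = 1/5 <-> 3/5 = 1/5
~(c <-> a) = ~1/5 = 0
(c -> (b <-> a)) -> ~(c <-> a) = 1 -> 0 = 0
c <-> b = 1/5 <-> 2/5 = 1/5
~(c <-> b) = ~1/5 = 0
((c -> (b <-> a)) -> ~(c <-> a)) <-> ~(c <-> b) = 0 <-> 0 = 1
((b -> (a <-> b)) -> ((a <-> b) -> (a <-> b))) -> (((c -> (b <-> a)) -> ~(c <-> a)) <-> ~(c <-> b)) = 1 -> 1 = 1

1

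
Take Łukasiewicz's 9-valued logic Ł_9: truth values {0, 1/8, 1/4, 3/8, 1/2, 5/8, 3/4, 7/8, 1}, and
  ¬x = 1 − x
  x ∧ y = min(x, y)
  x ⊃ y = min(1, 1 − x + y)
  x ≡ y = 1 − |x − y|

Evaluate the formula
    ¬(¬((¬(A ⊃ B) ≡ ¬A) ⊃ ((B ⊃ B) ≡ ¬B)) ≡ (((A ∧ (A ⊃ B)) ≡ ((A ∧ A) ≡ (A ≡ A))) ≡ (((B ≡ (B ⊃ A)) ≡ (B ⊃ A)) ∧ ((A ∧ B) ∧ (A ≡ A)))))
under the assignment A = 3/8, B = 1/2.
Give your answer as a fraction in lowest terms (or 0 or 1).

3/8

A ⊃ B = 3/8 ⊃ 1/2 = 1
¬(A ⊃ B) = ¬1 = 0
¬A = ¬3/8 = 5/8
¬(A ⊃ B) ≡ ¬A = 0 ≡ 5/8 = 3/8
B ⊃ B = 1/2 ⊃ 1/2 = 1
¬B = ¬1/2 = 1/2
(B ⊃ B) ≡ ¬B = 1 ≡ 1/2 = 1/2
(¬(A ⊃ B) ≡ ¬A) ⊃ ((B ⊃ B) ≡ ¬B) = 3/8 ⊃ 1/2 = 1
¬((¬(A ⊃ B) ≡ ¬A) ⊃ ((B ⊃ B) ≡ ¬B)) = ¬1 = 0
A ⊃ B = 3/8 ⊃ 1/2 = 1
A ∧ (A ⊃ B) = 3/8 ∧ 1 = 3/8
A ∧ A = 3/8 ∧ 3/8 = 3/8
A ≡ A = 3/8 ≡ 3/8 = 1
(A ∧ A) ≡ (A ≡ A) = 3/8 ≡ 1 = 3/8
(A ∧ (A ⊃ B)) ≡ ((A ∧ A) ≡ (A ≡ A)) = 3/8 ≡ 3/8 = 1
B ⊃ A = 1/2 ⊃ 3/8 = 7/8
B ≡ (B ⊃ A) = 1/2 ≡ 7/8 = 5/8
B ⊃ A = 1/2 ⊃ 3/8 = 7/8
(B ≡ (B ⊃ A)) ≡ (B ⊃ A) = 5/8 ≡ 7/8 = 3/4
A ∧ B = 3/8 ∧ 1/2 = 3/8
A ≡ A = 3/8 ≡ 3/8 = 1
(A ∧ B) ∧ (A ≡ A) = 3/8 ∧ 1 = 3/8
((B ≡ (B ⊃ A)) ≡ (B ⊃ A)) ∧ ((A ∧ B) ∧ (A ≡ A)) = 3/4 ∧ 3/8 = 3/8
((A ∧ (A ⊃ B)) ≡ ((A ∧ A) ≡ (A ≡ A))) ≡ (((B ≡ (B ⊃ A)) ≡ (B ⊃ A)) ∧ ((A ∧ B) ∧ (A ≡ A))) = 1 ≡ 3/8 = 3/8
¬((¬(A ⊃ B) ≡ ¬A) ⊃ ((B ⊃ B) ≡ ¬B)) ≡ (((A ∧ (A ⊃ B)) ≡ ((A ∧ A) ≡ (A ≡ A))) ≡ (((B ≡ (B ⊃ A)) ≡ (B ⊃ A)) ∧ ((A ∧ B) ∧ (A ≡ A)))) = 0 ≡ 3/8 = 5/8
¬(¬((¬(A ⊃ B) ≡ ¬A) ⊃ ((B ⊃ B) ≡ ¬B)) ≡ (((A ∧ (A ⊃ B)) ≡ ((A ∧ A) ≡ (A ≡ A))) ≡ (((B ≡ (B ⊃ A)) ≡ (B ⊃ A)) ∧ ((A ∧ B) ∧ (A ≡ A))))) = ¬5/8 = 3/8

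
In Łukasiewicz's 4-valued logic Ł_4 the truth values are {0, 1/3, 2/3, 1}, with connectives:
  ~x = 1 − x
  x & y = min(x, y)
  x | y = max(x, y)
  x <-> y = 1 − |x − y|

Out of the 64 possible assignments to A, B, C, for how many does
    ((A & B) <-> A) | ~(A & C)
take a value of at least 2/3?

58

value 1: 46 assignments (counts)
value 2/3: 12 assignments (counts)
value 1/3: 5 assignments
value 0: 1 assignment
So 58 of the 64 assignments meet the threshold.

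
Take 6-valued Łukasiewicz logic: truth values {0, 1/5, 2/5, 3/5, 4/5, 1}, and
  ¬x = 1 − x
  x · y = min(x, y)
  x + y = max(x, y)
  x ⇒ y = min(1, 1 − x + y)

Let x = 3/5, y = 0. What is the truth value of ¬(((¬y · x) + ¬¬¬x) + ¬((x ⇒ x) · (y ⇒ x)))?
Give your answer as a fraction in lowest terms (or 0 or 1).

2/5

¬y = ¬0 = 1
¬y · x = 1 · 3/5 = 3/5
¬x = ¬3/5 = 2/5
¬¬x = ¬2/5 = 3/5
¬¬¬x = ¬3/5 = 2/5
(¬y · x) + ¬¬¬x = 3/5 + 2/5 = 3/5
x ⇒ x = 3/5 ⇒ 3/5 = 1
y ⇒ x = 0 ⇒ 3/5 = 1
(x ⇒ x) · (y ⇒ x) = 1 · 1 = 1
¬((x ⇒ x) · (y ⇒ x)) = ¬1 = 0
((¬y · x) + ¬¬¬x) + ¬((x ⇒ x) · (y ⇒ x)) = 3/5 + 0 = 3/5
¬(((¬y · x) + ¬¬¬x) + ¬((x ⇒ x) · (y ⇒ x))) = ¬3/5 = 2/5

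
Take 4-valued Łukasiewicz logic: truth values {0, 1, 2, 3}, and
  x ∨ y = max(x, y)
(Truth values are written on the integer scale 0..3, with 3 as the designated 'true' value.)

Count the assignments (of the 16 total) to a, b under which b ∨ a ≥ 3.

7

a = 0, b = 0 ↦ 0  <
a = 0, b = 1 ↦ 1  <
a = 0, b = 2 ↦ 2  <
a = 0, b = 3 ↦ 3  ≥
a = 1, b = 0 ↦ 1  <
a = 1, b = 1 ↦ 1  <
a = 1, b = 2 ↦ 2  <
a = 1, b = 3 ↦ 3  ≥
a = 2, b = 0 ↦ 2  <
a = 2, b = 1 ↦ 2  <
a = 2, b = 2 ↦ 2  <
a = 2, b = 3 ↦ 3  ≥
a = 3, b = 0 ↦ 3  ≥
a = 3, b = 1 ↦ 3  ≥
a = 3, b = 2 ↦ 3  ≥
a = 3, b = 3 ↦ 3  ≥
So 7 of the 16 assignments meet the threshold.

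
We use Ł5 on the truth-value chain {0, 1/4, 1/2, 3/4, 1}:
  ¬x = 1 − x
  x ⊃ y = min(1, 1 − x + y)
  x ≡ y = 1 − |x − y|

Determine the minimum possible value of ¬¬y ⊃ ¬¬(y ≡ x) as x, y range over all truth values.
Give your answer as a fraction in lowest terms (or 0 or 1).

0

Take x = 0, y = 1:
¬y = ¬1 = 0
¬¬y = ¬0 = 1
y ≡ x = 1 ≡ 0 = 0
¬(y ≡ x) = ¬0 = 1
¬¬(y ≡ x) = ¬1 = 0
¬¬y ⊃ ¬¬(y ≡ x) = 1 ⊃ 0 = 0
No assignment yields a value below 0, so this is the minimum.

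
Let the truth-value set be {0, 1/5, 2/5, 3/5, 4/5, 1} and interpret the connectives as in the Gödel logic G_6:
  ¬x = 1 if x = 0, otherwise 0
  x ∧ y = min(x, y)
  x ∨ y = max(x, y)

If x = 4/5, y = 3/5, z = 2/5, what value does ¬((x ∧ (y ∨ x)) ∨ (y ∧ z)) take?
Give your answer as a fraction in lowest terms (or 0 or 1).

0

y ∨ x = 3/5 ∨ 4/5 = 4/5
x ∧ (y ∨ x) = 4/5 ∧ 4/5 = 4/5
y ∧ z = 3/5 ∧ 2/5 = 2/5
(x ∧ (y ∨ x)) ∨ (y ∧ z) = 4/5 ∨ 2/5 = 4/5
¬((x ∧ (y ∨ x)) ∨ (y ∧ z)) = ¬4/5 = 0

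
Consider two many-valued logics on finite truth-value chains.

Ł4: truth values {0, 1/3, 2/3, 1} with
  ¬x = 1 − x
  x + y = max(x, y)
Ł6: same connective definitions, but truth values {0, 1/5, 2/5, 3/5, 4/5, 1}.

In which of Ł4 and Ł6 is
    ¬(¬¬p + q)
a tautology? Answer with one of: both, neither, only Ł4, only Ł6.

In Ł4: at p = 0, q = 1/3 the value is 2/3 — not a tautology.
In Ł6: at p = 0, q = 1/5 the value is 4/5 — not a tautology.

neither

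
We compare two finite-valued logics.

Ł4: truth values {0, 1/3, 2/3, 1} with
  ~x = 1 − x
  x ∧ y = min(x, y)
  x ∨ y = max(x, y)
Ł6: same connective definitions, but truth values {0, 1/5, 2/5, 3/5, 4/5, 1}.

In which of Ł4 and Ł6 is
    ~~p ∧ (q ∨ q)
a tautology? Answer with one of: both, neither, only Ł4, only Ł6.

In Ł4: at p = 0, q = 0 the value is 0 — not a tautology.
In Ł6: at p = 0, q = 0 the value is 0 — not a tautology.

neither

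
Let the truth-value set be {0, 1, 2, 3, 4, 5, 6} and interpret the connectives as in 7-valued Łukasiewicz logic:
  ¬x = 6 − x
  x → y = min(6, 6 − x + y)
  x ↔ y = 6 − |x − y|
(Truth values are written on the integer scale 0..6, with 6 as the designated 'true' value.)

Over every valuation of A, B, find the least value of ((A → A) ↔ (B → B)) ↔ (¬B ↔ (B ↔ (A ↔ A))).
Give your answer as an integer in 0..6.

0

Take A = 0, B = 0:
A → A = 0 → 0 = 6
B → B = 0 → 0 = 6
(A → A) ↔ (B → B) = 6 ↔ 6 = 6
¬B = ¬0 = 6
A ↔ A = 0 ↔ 0 = 6
B ↔ (A ↔ A) = 0 ↔ 6 = 0
¬B ↔ (B ↔ (A ↔ A)) = 6 ↔ 0 = 0
((A → A) ↔ (B → B)) ↔ (¬B ↔ (B ↔ (A ↔ A))) = 6 ↔ 0 = 0
No assignment yields a value below 0, so this is the minimum.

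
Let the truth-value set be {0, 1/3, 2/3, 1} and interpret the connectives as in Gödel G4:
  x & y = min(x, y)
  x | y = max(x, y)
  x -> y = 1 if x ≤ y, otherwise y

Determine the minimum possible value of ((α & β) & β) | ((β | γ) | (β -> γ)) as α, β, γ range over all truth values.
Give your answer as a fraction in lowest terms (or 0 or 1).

Take α = 0, β = 1/3, γ = 0:
α & β = 0 & 1/3 = 0
(α & β) & β = 0 & 1/3 = 0
β | γ = 1/3 | 0 = 1/3
β -> γ = 1/3 -> 0 = 0
(β | γ) | (β -> γ) = 1/3 | 0 = 1/3
((α & β) & β) | ((β | γ) | (β -> γ)) = 0 | 1/3 = 1/3
No assignment yields a value below 1/3, so this is the minimum.

1/3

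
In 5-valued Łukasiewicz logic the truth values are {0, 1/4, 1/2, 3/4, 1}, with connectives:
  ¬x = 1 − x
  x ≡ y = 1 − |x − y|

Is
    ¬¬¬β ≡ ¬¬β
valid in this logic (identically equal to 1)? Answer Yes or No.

Counterexample: take β = 0.
¬β = ¬0 = 1
¬¬β = ¬1 = 0
¬¬¬β = ¬0 = 1
¬β = ¬0 = 1
¬¬β = ¬1 = 0
¬¬¬β ≡ ¬¬β = 1 ≡ 0 = 0
This gives 0 ≠ 1.

No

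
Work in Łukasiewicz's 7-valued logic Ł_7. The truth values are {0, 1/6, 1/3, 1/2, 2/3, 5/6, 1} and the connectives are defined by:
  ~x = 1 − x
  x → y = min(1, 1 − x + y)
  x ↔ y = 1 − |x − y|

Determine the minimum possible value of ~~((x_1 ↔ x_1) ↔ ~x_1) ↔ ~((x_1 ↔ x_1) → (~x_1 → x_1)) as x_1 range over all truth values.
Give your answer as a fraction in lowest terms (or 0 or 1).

1/2

Take x_1 = 1/2:
x_1 ↔ x_1 = 1/2 ↔ 1/2 = 1
~x_1 = ~1/2 = 1/2
(x_1 ↔ x_1) ↔ ~x_1 = 1 ↔ 1/2 = 1/2
~((x_1 ↔ x_1) ↔ ~x_1) = ~1/2 = 1/2
~~((x_1 ↔ x_1) ↔ ~x_1) = ~1/2 = 1/2
x_1 ↔ x_1 = 1/2 ↔ 1/2 = 1
~x_1 = ~1/2 = 1/2
~x_1 → x_1 = 1/2 → 1/2 = 1
(x_1 ↔ x_1) → (~x_1 → x_1) = 1 → 1 = 1
~((x_1 ↔ x_1) → (~x_1 → x_1)) = ~1 = 0
~~((x_1 ↔ x_1) ↔ ~x_1) ↔ ~((x_1 ↔ x_1) → (~x_1 → x_1)) = 1/2 ↔ 0 = 1/2
No assignment yields a value below 1/2, so this is the minimum.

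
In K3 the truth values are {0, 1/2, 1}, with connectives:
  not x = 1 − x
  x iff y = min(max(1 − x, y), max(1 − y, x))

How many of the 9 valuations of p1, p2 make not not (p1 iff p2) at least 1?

2

p1 = 0, p2 = 0 ↦ 1  ≥
p1 = 0, p2 = 1/2 ↦ 1/2  <
p1 = 0, p2 = 1 ↦ 0  <
p1 = 1/2, p2 = 0 ↦ 1/2  <
p1 = 1/2, p2 = 1/2 ↦ 1/2  <
p1 = 1/2, p2 = 1 ↦ 1/2  <
p1 = 1, p2 = 0 ↦ 0  <
p1 = 1, p2 = 1/2 ↦ 1/2  <
p1 = 1, p2 = 1 ↦ 1  ≥
So 2 of the 9 assignments meet the threshold.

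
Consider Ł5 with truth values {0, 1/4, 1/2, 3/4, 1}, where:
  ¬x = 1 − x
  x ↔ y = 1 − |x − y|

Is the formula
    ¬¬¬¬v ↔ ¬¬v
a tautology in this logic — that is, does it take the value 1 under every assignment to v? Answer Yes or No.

v = 0 ↦ 1
v = 1/4 ↦ 1
v = 1/2 ↦ 1
v = 3/4 ↦ 1
v = 1 ↦ 1
Every assignment gives a value ≥ 1.

Yes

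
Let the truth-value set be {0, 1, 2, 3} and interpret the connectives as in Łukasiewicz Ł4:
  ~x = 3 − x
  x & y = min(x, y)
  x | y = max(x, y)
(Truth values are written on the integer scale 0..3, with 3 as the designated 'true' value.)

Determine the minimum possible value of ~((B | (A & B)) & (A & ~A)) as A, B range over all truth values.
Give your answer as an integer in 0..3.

2

Take A = 1, B = 1:
A & B = 1 & 1 = 1
B | (A & B) = 1 | 1 = 1
~A = ~1 = 2
A & ~A = 1 & 2 = 1
(B | (A & B)) & (A & ~A) = 1 & 1 = 1
~((B | (A & B)) & (A & ~A)) = ~1 = 2
No assignment yields a value below 2, so this is the minimum.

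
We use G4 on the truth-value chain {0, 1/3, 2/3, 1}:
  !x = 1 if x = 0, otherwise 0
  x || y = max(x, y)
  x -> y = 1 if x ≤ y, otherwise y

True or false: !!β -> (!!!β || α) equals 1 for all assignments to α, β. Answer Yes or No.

No

Counterexample: take α = 0, β = 1/3.
!β = !1/3 = 0
!!β = !0 = 1
!β = !1/3 = 0
!!β = !0 = 1
!!!β = !1 = 0
!!!β || α = 0 || 0 = 0
!!β -> (!!!β || α) = 1 -> 0 = 0
This gives 0 ≠ 1.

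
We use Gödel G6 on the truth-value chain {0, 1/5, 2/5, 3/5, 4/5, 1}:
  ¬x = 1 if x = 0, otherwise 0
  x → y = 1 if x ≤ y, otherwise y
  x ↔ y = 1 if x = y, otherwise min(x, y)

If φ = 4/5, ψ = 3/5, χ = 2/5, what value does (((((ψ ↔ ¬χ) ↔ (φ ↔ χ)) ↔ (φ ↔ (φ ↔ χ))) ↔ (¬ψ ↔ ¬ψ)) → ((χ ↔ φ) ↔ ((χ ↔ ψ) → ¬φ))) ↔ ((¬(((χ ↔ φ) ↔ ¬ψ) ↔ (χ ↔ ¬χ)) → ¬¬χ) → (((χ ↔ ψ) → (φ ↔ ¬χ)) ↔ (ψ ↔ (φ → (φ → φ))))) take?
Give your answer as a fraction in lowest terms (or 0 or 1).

0

¬χ = ¬2/5 = 0
ψ ↔ ¬χ = 3/5 ↔ 0 = 0
φ ↔ χ = 4/5 ↔ 2/5 = 2/5
(ψ ↔ ¬χ) ↔ (φ ↔ χ) = 0 ↔ 2/5 = 0
φ ↔ χ = 4/5 ↔ 2/5 = 2/5
φ ↔ (φ ↔ χ) = 4/5 ↔ 2/5 = 2/5
((ψ ↔ ¬χ) ↔ (φ ↔ χ)) ↔ (φ ↔ (φ ↔ χ)) = 0 ↔ 2/5 = 0
¬ψ = ¬3/5 = 0
¬ψ = ¬3/5 = 0
¬ψ ↔ ¬ψ = 0 ↔ 0 = 1
(((ψ ↔ ¬χ) ↔ (φ ↔ χ)) ↔ (φ ↔ (φ ↔ χ))) ↔ (¬ψ ↔ ¬ψ) = 0 ↔ 1 = 0
χ ↔ φ = 2/5 ↔ 4/5 = 2/5
χ ↔ ψ = 2/5 ↔ 3/5 = 2/5
¬φ = ¬4/5 = 0
(χ ↔ ψ) → ¬φ = 2/5 → 0 = 0
(χ ↔ φ) ↔ ((χ ↔ ψ) → ¬φ) = 2/5 ↔ 0 = 0
((((ψ ↔ ¬χ) ↔ (φ ↔ χ)) ↔ (φ ↔ (φ ↔ χ))) ↔ (¬ψ ↔ ¬ψ)) → ((χ ↔ φ) ↔ ((χ ↔ ψ) → ¬φ)) = 0 → 0 = 1
χ ↔ φ = 2/5 ↔ 4/5 = 2/5
¬ψ = ¬3/5 = 0
(χ ↔ φ) ↔ ¬ψ = 2/5 ↔ 0 = 0
¬χ = ¬2/5 = 0
χ ↔ ¬χ = 2/5 ↔ 0 = 0
((χ ↔ φ) ↔ ¬ψ) ↔ (χ ↔ ¬χ) = 0 ↔ 0 = 1
¬(((χ ↔ φ) ↔ ¬ψ) ↔ (χ ↔ ¬χ)) = ¬1 = 0
¬χ = ¬2/5 = 0
¬¬χ = ¬0 = 1
¬(((χ ↔ φ) ↔ ¬ψ) ↔ (χ ↔ ¬χ)) → ¬¬χ = 0 → 1 = 1
χ ↔ ψ = 2/5 ↔ 3/5 = 2/5
¬χ = ¬2/5 = 0
φ ↔ ¬χ = 4/5 ↔ 0 = 0
(χ ↔ ψ) → (φ ↔ ¬χ) = 2/5 → 0 = 0
φ → φ = 4/5 → 4/5 = 1
φ → (φ → φ) = 4/5 → 1 = 1
ψ ↔ (φ → (φ → φ)) = 3/5 ↔ 1 = 3/5
((χ ↔ ψ) → (φ ↔ ¬χ)) ↔ (ψ ↔ (φ → (φ → φ))) = 0 ↔ 3/5 = 0
(¬(((χ ↔ φ) ↔ ¬ψ) ↔ (χ ↔ ¬χ)) → ¬¬χ) → (((χ ↔ ψ) → (φ ↔ ¬χ)) ↔ (ψ ↔ (φ → (φ → φ)))) = 1 → 0 = 0
(((((ψ ↔ ¬χ) ↔ (φ ↔ χ)) ↔ (φ ↔ (φ ↔ χ))) ↔ (¬ψ ↔ ¬ψ)) → ((χ ↔ φ) ↔ ((χ ↔ ψ) → ¬φ))) ↔ ((¬(((χ ↔ φ) ↔ ¬ψ) ↔ (χ ↔ ¬χ)) → ¬¬χ) → (((χ ↔ ψ) → (φ ↔ ¬χ)) ↔ (ψ ↔ (φ → (φ → φ))))) = 1 ↔ 0 = 0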